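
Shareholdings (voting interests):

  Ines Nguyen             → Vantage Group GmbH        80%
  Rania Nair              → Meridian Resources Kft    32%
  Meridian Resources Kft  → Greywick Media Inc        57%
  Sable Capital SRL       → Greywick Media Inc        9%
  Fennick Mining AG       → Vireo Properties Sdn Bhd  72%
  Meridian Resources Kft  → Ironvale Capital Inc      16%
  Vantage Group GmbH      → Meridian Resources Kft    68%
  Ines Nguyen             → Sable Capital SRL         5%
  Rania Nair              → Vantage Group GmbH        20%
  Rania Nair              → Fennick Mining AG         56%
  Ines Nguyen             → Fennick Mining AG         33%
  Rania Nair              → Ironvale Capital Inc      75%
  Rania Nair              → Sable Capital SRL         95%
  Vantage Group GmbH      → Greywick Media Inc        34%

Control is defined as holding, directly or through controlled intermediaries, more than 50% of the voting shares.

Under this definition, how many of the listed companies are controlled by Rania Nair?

4

Rania holds 56% of Fennick, so Rania controls Fennick.
Rania holds 95% of Sable, so Rania controls Sable.
Fennick holds 72% of Vireo, so Rania controls Vireo.
Rania holds 75% of Ironvale, so Rania controls Ironvale.
No other company's threshold is met.
Rania controls 4 companies.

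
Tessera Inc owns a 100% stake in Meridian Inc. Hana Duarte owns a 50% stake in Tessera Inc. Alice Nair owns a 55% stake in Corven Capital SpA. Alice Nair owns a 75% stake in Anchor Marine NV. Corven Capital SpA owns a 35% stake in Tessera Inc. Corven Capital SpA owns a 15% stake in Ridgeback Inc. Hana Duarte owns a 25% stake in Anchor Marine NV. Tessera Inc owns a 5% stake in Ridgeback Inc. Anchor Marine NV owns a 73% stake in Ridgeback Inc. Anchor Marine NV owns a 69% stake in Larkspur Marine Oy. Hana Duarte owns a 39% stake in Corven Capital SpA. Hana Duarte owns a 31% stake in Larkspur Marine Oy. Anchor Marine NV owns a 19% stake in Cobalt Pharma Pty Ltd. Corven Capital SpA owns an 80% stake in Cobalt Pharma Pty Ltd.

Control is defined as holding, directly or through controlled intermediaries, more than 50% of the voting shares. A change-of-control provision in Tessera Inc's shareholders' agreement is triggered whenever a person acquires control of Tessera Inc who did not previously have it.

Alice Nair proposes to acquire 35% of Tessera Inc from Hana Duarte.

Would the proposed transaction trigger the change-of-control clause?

Yes

The purchase adds only to Alice's holdings (Hana's stake shrinks), so Alice is the only person who could newly come to control Tessera.
Alice holds 55% of Corven, so Alice controls Corven.
Alice holds 75% of Anchor, so Alice controls Anchor.
Anchor holds 69% of Larkspur, so Alice controls Larkspur.
Anchor and Corven together hold 19% + 80% = 99% of Cobalt, so Alice controls Cobalt.
Corven and Anchor together hold 15% + 73% = 88% of Ridgeback, so Alice controls Ridgeback.
In Tessera, Alice's side holds only 35%, not > 50%.
So before the transaction, Alice does not control Tessera.
After the purchase, Alice holds 35% of Tessera directly, and Hana's stake falls to 15%.
Corven and Alice together hold 35% + 35% = 70% of Tessera, so Alice controls Tessera.
Alice did not control Tessera before and does after, so the clause is triggered.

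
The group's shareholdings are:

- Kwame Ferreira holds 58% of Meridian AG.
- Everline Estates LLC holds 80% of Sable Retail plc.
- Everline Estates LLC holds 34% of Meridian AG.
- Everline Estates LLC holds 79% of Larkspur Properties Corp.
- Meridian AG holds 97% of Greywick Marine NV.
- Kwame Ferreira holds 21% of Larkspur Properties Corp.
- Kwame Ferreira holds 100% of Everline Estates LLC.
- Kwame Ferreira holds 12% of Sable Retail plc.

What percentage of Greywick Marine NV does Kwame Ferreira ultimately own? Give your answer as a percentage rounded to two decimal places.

89.24%

Kwame reaches Greywick along 2 paths.
Via Meridian: 58% × 97% = 56.26%.
Via Everline → Meridian: 100% × 34% × 97% = 32.98%.
Total: 56.26% + 32.98% = 89.24%.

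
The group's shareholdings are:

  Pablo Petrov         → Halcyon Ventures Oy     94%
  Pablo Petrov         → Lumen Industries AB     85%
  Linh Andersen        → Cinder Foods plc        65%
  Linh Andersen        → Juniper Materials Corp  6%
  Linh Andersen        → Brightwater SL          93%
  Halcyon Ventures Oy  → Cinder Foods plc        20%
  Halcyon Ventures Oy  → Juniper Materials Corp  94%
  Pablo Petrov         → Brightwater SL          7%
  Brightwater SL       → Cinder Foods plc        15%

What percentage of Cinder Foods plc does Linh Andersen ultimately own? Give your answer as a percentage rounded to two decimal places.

78.95%

Linh reaches Cinder along 2 paths.
Direct stake: 65% = 65%.
Via Brightwater: 93% × 15% = 13.95%.
Total: 65% + 13.95% = 78.95%.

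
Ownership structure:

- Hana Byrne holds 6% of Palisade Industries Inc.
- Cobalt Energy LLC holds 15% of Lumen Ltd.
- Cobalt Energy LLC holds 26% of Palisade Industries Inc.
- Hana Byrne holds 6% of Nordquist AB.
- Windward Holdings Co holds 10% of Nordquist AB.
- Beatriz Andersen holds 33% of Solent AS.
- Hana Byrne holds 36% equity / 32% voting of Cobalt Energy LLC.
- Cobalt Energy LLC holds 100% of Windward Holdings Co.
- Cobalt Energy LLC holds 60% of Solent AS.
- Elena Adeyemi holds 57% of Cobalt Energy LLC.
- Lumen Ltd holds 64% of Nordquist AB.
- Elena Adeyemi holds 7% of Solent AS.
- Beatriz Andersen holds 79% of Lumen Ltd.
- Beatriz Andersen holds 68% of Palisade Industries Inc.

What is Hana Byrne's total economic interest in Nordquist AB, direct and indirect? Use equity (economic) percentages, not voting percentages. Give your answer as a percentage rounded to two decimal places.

13.06%

Hana reaches Nordquist along 3 paths.
Via Cobalt → Lumen: 36% × 15% × 64% = 3.456%.
Direct stake: 6% = 6%.
Via Cobalt → Windward: 36% × 100% × 10% = 3.6%.
Total: 3.456% + 6% + 3.6% = 13.056%.
Rounded: 13.06%.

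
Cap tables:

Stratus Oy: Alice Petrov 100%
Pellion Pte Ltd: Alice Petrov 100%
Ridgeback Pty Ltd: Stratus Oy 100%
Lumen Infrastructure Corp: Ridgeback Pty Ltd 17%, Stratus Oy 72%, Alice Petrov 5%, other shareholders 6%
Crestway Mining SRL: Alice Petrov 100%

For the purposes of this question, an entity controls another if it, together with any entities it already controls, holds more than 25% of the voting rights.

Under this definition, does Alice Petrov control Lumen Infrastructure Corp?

Yes

Alice holds 100% of Stratus, so Alice controls Stratus.
Stratus holds 100% of Ridgeback, so Alice controls Ridgeback.
Ridgeback and Stratus and Alice together hold 17% + 72% + 5% = 94% of Lumen, so Alice controls Lumen.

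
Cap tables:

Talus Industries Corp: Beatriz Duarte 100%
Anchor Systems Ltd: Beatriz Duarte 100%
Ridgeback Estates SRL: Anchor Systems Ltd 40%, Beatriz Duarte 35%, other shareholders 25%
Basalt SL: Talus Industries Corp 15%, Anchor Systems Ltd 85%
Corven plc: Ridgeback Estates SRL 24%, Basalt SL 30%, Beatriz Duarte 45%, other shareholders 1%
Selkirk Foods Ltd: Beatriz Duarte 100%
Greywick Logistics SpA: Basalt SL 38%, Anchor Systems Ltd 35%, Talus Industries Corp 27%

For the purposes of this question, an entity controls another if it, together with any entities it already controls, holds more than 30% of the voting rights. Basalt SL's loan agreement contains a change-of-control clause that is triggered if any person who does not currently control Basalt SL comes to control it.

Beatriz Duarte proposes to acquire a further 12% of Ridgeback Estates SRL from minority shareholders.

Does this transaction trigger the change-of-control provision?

No

The purchase changes only Beatriz's holdings, so Beatriz is the only person who could newly come to control Basalt.
Beatriz holds 100% of Anchor, so Beatriz controls Anchor.
Beatriz holds 100% of Talus, so Beatriz controls Talus.
Talus and Anchor together hold 15% + 85% = 100% of Basalt, so Beatriz controls Basalt.
So Beatriz already controls Basalt before the transaction.
After the purchase, Beatriz's direct stake in Ridgeback rises to 35% + 12% = 47%.
Beatriz controlled Basalt already, so this is not a new person acquiring control; every other person's position is unchanged or reduced.
No new person acquires control, so the clause is not triggered.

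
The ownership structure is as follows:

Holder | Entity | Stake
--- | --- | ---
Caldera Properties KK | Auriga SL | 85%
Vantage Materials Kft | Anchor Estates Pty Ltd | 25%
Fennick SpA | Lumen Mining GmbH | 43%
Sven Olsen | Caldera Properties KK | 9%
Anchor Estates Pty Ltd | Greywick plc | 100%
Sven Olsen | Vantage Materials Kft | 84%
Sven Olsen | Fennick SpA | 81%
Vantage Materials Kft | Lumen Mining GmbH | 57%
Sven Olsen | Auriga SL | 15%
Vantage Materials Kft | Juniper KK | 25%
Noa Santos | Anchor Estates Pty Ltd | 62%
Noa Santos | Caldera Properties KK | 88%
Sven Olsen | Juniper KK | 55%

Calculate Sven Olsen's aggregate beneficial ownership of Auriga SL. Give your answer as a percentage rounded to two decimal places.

Sven reaches Auriga along 2 paths.
Via Caldera: 9% × 85% = 7.65%.
Direct stake: 15% = 15%.
Total: 7.65% + 15% = 22.65%.

22.65%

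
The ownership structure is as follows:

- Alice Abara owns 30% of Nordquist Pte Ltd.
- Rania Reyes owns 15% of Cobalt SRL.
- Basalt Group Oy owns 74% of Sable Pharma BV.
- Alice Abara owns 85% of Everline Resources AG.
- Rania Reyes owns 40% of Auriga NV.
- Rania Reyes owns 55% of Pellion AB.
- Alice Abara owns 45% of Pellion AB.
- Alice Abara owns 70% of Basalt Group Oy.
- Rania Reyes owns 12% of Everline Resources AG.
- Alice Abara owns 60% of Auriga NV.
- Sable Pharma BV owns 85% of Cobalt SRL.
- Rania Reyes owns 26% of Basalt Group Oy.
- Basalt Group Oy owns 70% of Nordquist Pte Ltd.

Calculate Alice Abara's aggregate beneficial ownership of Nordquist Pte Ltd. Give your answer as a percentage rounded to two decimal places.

79.00%

Alice reaches Nordquist along 2 paths.
Direct stake: 30% = 30%.
Via Basalt: 70% × 70% = 49%.
Total: 30% + 49% = 79%.
Rounded: 79.00%.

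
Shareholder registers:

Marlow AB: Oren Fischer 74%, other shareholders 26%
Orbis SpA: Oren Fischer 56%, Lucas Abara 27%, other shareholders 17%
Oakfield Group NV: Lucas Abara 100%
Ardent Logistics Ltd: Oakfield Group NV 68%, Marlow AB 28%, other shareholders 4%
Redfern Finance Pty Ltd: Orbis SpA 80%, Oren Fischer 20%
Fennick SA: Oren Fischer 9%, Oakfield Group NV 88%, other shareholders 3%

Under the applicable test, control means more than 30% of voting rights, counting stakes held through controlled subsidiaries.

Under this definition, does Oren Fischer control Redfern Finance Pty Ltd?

Oren holds 56% of Orbis, so Oren controls Orbis.
Orbis and Oren together hold 80% + 20% = 100% of Redfern, so Oren controls Redfern.

Yes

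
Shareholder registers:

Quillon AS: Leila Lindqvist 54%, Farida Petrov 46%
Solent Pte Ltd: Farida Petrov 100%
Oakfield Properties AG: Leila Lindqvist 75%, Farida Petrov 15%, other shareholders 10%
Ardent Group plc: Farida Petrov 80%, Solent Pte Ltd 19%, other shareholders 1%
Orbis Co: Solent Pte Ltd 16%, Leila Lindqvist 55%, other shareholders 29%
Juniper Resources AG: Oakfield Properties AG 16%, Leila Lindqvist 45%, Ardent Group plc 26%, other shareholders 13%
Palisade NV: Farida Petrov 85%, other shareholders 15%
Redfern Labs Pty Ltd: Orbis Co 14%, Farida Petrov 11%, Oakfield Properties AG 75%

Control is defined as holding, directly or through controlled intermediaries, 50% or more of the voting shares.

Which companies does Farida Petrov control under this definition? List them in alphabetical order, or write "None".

Ardent Group plc, Palisade NV, Solent Pte Ltd

Farida holds 100% of Solent, so Farida controls Solent.
Farida and Solent together hold 80% + 19% = 99% of Ardent, so Farida controls Ardent.
Farida holds 85% of Palisade, so Farida controls Palisade.
No other company's threshold is met.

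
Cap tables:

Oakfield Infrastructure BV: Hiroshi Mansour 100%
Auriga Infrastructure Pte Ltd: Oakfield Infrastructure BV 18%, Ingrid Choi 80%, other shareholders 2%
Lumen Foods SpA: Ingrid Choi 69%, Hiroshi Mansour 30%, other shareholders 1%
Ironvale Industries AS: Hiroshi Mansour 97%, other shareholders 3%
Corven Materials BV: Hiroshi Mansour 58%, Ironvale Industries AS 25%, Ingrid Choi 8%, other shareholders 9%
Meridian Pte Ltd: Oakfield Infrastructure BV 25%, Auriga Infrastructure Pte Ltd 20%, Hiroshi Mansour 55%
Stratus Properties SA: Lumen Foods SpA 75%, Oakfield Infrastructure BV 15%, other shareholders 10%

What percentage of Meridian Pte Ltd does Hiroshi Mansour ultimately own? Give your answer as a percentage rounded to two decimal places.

Hiroshi reaches Meridian along 3 paths.
Via Oakfield: 100% × 25% = 25%.
Via Oakfield → Auriga: 100% × 18% × 20% = 3.6%.
Direct stake: 55% = 55%.
Total: 25% + 3.6% + 55% = 83.6%.
Rounded: 83.60%.

83.60%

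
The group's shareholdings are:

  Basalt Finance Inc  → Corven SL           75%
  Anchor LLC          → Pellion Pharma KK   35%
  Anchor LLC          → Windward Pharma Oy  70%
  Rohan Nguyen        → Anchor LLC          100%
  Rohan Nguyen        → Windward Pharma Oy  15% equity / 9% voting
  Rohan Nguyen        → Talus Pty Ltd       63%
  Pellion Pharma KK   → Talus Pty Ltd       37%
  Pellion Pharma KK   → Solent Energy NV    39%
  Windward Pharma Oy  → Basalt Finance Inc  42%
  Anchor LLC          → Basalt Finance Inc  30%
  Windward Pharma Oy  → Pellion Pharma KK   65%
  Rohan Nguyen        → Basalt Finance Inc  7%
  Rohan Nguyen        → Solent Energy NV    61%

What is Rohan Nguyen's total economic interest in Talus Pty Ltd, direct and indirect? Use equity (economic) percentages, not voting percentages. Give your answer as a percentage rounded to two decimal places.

96.39%

Rohan reaches Talus along 4 paths.
Direct stake: 63% = 63%.
Via Anchor → Pellion: 100% × 35% × 37% = 12.95%.
Via Anchor → Windward → Pellion: 100% × 70% × 65% × 37% = 16.835%.
Via Windward → Pellion: 15% × 65% × 37% = 3.6075%.
Total: 63% + 12.95% + 16.835% + 3.6075% = 96.3925%.
Rounded: 96.39%.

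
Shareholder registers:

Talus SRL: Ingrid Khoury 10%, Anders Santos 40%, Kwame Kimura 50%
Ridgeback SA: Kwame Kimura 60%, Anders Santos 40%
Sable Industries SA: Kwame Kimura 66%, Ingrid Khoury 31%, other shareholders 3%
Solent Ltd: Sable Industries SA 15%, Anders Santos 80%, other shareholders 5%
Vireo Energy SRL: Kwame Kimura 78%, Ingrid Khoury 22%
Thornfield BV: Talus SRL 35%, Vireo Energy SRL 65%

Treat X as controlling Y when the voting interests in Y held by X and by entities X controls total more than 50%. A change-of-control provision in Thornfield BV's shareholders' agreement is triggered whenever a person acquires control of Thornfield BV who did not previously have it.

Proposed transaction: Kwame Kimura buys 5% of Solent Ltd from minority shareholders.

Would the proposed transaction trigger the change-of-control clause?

The purchase changes only Kwame's holdings, so Kwame is the only person who could newly come to control Thornfield.
Kwame holds 78% of Vireo, so Kwame controls Vireo.
Vireo holds 65% of Thornfield, so Kwame controls Thornfield.
So Kwame already controls Thornfield before the transaction.
After the purchase, Kwame holds 5% of Solent directly.
Kwame controlled Thornfield already, so this is not a new person acquiring control; every other person's position is unchanged or reduced.
No new person acquires control, so the clause is not triggered.

No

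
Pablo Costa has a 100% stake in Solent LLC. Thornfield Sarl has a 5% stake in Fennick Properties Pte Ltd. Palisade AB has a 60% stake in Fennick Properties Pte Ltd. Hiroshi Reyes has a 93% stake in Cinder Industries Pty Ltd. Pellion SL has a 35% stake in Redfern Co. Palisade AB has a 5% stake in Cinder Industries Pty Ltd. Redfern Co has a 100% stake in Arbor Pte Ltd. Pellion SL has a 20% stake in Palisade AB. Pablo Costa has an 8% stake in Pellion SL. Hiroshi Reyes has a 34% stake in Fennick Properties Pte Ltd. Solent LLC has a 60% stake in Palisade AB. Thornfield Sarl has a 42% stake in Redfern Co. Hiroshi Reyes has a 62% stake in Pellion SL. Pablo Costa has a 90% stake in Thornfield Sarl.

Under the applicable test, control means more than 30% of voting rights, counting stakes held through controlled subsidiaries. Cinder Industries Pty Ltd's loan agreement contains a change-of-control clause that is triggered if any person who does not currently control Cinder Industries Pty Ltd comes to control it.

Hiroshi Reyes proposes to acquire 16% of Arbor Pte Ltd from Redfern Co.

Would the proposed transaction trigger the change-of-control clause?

No

The purchase adds only to Hiroshi's holdings (Redfern's stake shrinks), so Hiroshi is the only person who could newly come to control Cinder.
Hiroshi holds 93% of Cinder, so Hiroshi controls Cinder.
So Hiroshi already controls Cinder before the transaction.
After the purchase, Hiroshi holds 16% of Arbor directly, and Redfern's stake falls to 84%.
Hiroshi controlled Cinder already, so this is not a new person acquiring control; every other person's position is unchanged or reduced.
No new person acquires control, so the clause is not triggered.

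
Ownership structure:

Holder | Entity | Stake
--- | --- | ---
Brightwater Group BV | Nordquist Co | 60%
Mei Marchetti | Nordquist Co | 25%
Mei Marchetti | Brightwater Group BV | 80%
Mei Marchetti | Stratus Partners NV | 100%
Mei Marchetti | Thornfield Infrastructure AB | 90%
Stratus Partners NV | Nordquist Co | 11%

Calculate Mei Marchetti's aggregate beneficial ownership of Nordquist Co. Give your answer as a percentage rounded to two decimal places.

84.00%

Mei reaches Nordquist along 3 paths.
Via Stratus: 100% × 11% = 11%.
Direct stake: 25% = 25%.
Via Brightwater: 80% × 60% = 48%.
Total: 11% + 25% + 48% = 84%.
Rounded: 84.00%.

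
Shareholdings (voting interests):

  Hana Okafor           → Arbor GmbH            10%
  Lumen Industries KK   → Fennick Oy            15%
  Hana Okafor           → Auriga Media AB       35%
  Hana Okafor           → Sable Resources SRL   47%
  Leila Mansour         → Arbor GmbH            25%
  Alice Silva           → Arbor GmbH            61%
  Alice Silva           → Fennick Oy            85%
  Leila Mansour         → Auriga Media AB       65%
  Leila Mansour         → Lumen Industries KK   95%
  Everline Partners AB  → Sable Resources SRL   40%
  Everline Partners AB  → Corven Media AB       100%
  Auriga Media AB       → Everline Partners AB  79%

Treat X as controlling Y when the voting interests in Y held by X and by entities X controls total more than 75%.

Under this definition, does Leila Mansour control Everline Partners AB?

Leila holds 95% of Lumen, so Leila controls Lumen.
Neither Leila nor any entity Leila controls holds any voting interest in Everline.
So Leila does not control Everline.

No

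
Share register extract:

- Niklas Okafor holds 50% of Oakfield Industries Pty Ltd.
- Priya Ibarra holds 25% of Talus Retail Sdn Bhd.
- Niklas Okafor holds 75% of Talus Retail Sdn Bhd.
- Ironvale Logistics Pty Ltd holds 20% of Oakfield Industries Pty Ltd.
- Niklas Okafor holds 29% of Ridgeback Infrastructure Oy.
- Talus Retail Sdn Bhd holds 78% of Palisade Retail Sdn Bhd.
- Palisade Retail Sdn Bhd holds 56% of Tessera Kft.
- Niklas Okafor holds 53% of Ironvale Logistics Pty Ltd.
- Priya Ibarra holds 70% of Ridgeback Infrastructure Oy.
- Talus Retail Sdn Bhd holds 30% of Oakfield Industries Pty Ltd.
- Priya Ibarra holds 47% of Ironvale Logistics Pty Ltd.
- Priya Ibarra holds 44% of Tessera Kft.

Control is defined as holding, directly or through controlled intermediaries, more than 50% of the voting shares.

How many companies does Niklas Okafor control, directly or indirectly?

Niklas holds 53% of Ironvale, so Niklas controls Ironvale.
Niklas holds 75% of Talus, so Niklas controls Talus.
Talus and Niklas and Ironvale together hold 30% + 50% + 20% = 100% of Oakfield, so Niklas controls Oakfield.
Talus holds 78% of Palisade, so Niklas controls Palisade.
Palisade holds 56% of Tessera, so Niklas controls Tessera.
No other company's threshold is met.
Niklas controls 5 companies.

5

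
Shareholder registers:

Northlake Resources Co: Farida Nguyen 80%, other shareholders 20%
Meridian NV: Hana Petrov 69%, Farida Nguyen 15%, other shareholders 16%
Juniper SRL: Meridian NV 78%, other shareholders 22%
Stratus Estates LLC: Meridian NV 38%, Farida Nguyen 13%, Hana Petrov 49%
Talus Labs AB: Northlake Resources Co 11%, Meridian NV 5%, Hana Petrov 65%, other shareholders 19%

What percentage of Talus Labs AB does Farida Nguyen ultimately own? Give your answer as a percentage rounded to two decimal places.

9.55%

Farida reaches Talus along 2 paths.
Via Northlake: 80% × 11% = 8.8%.
Via Meridian: 15% × 5% = 0.75%.
Total: 8.8% + 0.75% = 9.55%.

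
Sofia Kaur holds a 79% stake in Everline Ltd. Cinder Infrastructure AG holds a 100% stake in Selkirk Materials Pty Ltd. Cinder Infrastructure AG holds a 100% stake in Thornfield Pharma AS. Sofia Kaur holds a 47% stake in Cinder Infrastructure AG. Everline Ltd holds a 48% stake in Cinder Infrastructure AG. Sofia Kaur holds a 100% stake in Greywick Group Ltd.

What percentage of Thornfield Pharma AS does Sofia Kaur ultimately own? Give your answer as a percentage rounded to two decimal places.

Sofia reaches Thornfield along 2 paths.
Via Cinder: 47% × 100% = 47%.
Via Everline → Cinder: 79% × 48% × 100% = 37.92%.
Total: 47% + 37.92% = 84.92%.

84.92%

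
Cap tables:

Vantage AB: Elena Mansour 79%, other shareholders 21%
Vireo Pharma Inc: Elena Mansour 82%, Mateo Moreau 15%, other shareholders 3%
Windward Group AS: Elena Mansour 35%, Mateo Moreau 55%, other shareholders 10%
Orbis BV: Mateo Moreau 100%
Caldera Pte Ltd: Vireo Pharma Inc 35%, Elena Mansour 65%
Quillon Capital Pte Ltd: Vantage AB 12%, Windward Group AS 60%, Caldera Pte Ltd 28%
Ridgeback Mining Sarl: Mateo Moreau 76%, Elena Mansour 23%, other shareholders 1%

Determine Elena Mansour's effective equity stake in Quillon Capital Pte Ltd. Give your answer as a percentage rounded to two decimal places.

56.72%

Elena reaches Quillon along 4 paths.
Via Vantage: 79% × 12% = 9.48%.
Via Windward: 35% × 60% = 21%.
Via Vireo → Caldera: 82% × 35% × 28% = 8.036%.
Via Caldera: 65% × 28% = 18.2%.
Total: 9.48% + 21% + 8.036% + 18.2% = 56.716%.
Rounded: 56.72%.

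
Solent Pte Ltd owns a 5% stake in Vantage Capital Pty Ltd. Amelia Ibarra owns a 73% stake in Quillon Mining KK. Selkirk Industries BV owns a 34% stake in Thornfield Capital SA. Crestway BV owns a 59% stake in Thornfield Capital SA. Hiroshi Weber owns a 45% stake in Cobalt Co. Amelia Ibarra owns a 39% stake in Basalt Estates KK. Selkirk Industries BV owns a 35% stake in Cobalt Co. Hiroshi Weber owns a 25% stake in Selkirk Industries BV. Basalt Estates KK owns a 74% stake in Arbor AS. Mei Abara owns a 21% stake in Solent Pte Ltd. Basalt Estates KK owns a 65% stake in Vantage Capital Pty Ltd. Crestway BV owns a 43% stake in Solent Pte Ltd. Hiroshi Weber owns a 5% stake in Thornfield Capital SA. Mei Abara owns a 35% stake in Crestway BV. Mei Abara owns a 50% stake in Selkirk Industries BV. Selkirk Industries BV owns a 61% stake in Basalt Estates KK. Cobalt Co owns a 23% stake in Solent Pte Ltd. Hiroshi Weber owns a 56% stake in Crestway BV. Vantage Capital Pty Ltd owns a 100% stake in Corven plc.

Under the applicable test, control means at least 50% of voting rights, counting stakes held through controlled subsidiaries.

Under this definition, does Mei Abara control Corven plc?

Mei holds 50% of Selkirk, so Mei controls Selkirk.
Selkirk holds 61% of Basalt, so Mei controls Basalt.
Basalt holds 65% of Vantage, so Mei controls Vantage.
Vantage holds 100% of Corven, so Mei controls Corven.

Yes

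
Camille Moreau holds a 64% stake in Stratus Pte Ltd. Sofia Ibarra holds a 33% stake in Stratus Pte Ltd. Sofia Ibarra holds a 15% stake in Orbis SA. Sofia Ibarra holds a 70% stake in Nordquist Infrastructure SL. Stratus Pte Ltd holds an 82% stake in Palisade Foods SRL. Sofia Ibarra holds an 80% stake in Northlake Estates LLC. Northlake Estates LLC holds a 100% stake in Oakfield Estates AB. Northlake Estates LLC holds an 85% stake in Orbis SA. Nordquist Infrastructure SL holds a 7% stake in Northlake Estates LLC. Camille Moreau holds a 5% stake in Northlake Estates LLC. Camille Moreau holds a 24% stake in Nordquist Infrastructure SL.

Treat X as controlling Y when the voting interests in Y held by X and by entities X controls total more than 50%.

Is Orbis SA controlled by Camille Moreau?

No

Camille holds 64% of Stratus, so Camille controls Stratus.
Stratus holds 82% of Palisade, so Camille controls Palisade.
Neither Camille nor any entity Camille controls holds any voting interest in Orbis.
So Camille does not control Orbis.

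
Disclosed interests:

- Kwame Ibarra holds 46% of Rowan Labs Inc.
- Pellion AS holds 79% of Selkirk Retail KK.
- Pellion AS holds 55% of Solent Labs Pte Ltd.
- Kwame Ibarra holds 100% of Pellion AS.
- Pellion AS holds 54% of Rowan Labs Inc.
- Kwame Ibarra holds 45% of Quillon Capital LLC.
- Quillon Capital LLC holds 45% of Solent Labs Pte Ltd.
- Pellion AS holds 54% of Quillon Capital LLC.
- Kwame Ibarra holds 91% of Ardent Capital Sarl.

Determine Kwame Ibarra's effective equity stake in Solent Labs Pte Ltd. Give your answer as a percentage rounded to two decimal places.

99.55%

Kwame reaches Solent along 3 paths.
Via Pellion: 100% × 55% = 55%.
Via Pellion → Quillon: 100% × 54% × 45% = 24.3%.
Via Quillon: 45% × 45% = 20.25%.
Total: 55% + 24.3% + 20.25% = 99.55%.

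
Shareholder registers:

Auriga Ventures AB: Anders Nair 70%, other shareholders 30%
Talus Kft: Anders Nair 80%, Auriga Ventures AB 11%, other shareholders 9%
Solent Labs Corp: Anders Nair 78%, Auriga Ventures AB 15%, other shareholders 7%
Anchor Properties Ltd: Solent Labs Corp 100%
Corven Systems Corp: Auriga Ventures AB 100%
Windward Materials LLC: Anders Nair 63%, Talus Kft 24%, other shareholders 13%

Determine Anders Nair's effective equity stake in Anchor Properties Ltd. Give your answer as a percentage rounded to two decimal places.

Anders reaches Anchor along 2 paths.
Via Solent: 78% × 100% = 78%.
Via Auriga → Solent: 70% × 15% × 100% = 10.5%.
Total: 78% + 10.5% = 88.5%.
Rounded: 88.50%.

88.50%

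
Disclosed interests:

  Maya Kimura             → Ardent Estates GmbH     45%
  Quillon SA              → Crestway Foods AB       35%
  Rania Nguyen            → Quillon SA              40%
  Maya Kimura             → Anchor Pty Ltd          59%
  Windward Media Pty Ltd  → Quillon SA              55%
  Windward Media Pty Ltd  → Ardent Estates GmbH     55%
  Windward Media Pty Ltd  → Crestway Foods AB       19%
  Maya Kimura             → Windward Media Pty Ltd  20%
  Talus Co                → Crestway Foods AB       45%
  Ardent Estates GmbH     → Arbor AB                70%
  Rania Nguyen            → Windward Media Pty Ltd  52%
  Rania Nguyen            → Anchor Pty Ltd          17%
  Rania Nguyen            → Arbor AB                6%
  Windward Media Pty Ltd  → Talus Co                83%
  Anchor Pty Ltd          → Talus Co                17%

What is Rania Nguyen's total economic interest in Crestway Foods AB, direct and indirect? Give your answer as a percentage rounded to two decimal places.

54.61%

Rania reaches Crestway along 5 paths.
Via Windward → Talus: 52% × 83% × 45% = 19.422%.
Via Anchor → Talus: 17% × 17% × 45% = 1.3005%.
Via Windward: 52% × 19% = 9.88%.
Via Windward → Quillon: 52% × 55% × 35% = 10.01%.
Via Quillon: 40% × 35% = 14%.
Total: 19.422% + 1.3005% + 9.88% + 10.01% + 14% = 54.6125%.
Rounded: 54.61%.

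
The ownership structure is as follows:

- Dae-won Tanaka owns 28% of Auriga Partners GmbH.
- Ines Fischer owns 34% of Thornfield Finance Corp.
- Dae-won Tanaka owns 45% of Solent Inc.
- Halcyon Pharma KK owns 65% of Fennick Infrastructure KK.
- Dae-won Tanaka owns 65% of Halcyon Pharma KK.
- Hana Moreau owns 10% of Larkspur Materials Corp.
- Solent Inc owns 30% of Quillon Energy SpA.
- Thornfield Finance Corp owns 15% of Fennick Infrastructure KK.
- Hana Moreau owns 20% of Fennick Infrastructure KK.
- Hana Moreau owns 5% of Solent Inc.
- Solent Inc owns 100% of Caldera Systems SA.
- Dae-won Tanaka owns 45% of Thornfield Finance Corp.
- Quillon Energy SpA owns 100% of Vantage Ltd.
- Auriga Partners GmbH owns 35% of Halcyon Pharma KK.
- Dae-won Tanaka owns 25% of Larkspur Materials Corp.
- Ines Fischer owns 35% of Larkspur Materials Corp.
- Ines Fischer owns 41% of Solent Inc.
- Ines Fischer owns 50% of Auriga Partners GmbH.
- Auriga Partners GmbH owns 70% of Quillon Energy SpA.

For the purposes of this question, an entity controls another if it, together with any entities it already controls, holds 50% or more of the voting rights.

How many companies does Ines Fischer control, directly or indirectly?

3

Ines holds 50% of Auriga, so Ines controls Auriga.
Auriga holds 70% of Quillon, so Ines controls Quillon.
Quillon holds 100% of Vantage, so Ines controls Vantage.
No other company's threshold is met.
Ines controls 3 companies.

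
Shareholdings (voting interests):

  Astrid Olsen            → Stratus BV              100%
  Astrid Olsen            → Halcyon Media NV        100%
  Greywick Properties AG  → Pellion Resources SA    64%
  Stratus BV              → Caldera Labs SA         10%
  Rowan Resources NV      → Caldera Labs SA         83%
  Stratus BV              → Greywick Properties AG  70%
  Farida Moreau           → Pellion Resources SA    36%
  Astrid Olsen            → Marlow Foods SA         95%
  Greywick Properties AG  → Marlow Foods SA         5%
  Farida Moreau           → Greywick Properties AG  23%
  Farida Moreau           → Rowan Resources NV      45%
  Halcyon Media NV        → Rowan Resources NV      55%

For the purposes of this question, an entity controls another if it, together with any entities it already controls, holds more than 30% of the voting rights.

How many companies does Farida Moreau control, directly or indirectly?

Farida holds 45% of Rowan, so Farida controls Rowan.
Rowan holds 83% of Caldera, so Farida controls Caldera.
Farida holds 36% of Pellion, so Farida controls Pellion.
No other company's threshold is met.
Farida controls 3 companies.

3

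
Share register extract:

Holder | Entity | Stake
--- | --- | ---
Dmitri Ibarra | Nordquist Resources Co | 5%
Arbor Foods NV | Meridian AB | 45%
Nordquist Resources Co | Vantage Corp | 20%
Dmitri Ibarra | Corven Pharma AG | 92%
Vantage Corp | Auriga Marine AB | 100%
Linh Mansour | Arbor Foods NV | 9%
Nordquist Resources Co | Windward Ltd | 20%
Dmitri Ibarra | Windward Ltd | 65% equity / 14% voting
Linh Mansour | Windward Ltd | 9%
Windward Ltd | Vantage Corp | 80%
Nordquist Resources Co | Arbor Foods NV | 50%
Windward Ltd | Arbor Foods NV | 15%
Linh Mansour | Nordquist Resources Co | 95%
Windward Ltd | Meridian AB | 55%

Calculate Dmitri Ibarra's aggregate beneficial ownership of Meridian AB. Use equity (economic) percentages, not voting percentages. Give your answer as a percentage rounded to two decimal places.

41.88%

Dmitri reaches Meridian along 5 paths.
Via Windward → Arbor: 65% × 15% × 45% = 4.3875%.
Via Nordquist → Windward → Arbor: 5% × 20% × 15% × 45% = 0.0675%.
Via Nordquist → Arbor: 5% × 50% × 45% = 1.125%.
Via Windward: 65% × 55% = 35.75%.
Via Nordquist → Windward: 5% × 20% × 55% = 0.55%.
Total: 4.3875% + 0.0675% + 1.125% + 35.75% + 0.55% = 41.88%.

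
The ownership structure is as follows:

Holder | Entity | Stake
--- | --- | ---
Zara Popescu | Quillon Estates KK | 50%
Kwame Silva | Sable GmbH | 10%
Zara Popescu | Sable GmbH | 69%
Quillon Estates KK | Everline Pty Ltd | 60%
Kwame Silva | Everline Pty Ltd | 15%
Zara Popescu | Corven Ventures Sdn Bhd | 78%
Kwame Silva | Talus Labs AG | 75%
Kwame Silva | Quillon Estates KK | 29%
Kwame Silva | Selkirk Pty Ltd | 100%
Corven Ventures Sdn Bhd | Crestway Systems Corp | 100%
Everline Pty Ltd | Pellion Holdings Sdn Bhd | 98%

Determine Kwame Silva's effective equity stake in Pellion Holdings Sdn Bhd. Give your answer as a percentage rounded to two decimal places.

31.75%

Kwame reaches Pellion along 2 paths.
Via Quillon → Everline: 29% × 60% × 98% = 17.052%.
Via Everline: 15% × 98% = 14.7%.
Total: 17.052% + 14.7% = 31.752%.
Rounded: 31.75%.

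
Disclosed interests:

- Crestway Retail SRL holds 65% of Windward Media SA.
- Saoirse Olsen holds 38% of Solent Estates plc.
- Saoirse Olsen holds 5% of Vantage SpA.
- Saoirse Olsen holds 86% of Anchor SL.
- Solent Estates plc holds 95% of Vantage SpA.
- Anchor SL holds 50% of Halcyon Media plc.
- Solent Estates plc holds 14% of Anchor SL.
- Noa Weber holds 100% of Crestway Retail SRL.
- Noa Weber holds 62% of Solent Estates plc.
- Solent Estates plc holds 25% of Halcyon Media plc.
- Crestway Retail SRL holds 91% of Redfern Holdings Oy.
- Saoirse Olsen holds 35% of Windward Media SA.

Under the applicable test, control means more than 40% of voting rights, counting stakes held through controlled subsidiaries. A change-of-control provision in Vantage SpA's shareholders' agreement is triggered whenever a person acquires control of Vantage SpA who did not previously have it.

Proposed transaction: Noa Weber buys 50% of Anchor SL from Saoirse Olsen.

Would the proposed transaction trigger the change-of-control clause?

No

The purchase adds only to Noa's holdings (Saoirse's stake shrinks), so Noa is the only person who could newly come to control Vantage.
Noa holds 62% of Solent, so Noa controls Solent.
Solent holds 95% of Vantage, so Noa controls Vantage.
So Noa already controls Vantage before the transaction.
After the purchase, Noa holds 50% of Anchor directly, and Saoirse's stake falls to 36%.
Noa controlled Vantage already, so this is not a new person acquiring control; every other person's position is unchanged or reduced.
No new person acquires control, so the clause is not triggered.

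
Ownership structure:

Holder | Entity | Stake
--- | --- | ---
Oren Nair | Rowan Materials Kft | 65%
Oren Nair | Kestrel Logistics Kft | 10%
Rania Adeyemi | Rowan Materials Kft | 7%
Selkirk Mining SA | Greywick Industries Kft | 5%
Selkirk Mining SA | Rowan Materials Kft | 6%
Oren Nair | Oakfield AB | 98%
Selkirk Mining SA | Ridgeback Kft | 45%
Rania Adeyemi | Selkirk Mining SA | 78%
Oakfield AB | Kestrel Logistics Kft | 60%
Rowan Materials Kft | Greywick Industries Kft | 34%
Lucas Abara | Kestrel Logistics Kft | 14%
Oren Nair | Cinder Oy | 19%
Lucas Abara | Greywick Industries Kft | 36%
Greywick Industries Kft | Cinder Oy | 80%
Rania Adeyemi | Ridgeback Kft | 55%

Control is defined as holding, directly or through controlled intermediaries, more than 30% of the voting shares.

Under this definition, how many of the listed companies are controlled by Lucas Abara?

2

Lucas holds 36% of Greywick, so Lucas controls Greywick.
Greywick holds 80% of Cinder, so Lucas controls Cinder.
No other company's threshold is met.
Lucas controls 2 companies.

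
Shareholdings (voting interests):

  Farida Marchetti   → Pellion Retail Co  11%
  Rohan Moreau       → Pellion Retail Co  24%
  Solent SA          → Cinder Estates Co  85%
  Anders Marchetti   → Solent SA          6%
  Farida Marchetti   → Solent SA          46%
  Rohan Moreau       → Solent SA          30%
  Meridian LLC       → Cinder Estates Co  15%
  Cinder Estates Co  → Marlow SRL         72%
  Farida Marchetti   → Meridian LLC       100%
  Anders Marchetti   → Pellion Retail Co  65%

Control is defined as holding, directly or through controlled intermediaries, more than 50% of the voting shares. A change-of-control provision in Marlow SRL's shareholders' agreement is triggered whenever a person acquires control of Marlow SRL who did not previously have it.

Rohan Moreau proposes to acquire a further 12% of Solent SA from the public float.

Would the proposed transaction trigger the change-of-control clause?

No

The purchase changes only Rohan's holdings, so Rohan is the only person who could newly come to control Marlow.
Rohan's largest direct stake is 30% in Solent, which does not meet the threshold, so Rohan controls no company.
Neither Rohan nor any entity Rohan controls holds any voting interest in Marlow.
So before the transaction, Rohan does not control Marlow.
After the purchase, Rohan's direct stake in Solent rises to 30% + 12% = 42%.
Rohan's side now holds 42% of Solent, not > 50%, so Rohan still does not control Solent.
After the transaction, neither Rohan nor any entity Rohan controls holds a voting interest in Marlow, so Rohan still does not control it.
No new person acquires control, so the clause is not triggered.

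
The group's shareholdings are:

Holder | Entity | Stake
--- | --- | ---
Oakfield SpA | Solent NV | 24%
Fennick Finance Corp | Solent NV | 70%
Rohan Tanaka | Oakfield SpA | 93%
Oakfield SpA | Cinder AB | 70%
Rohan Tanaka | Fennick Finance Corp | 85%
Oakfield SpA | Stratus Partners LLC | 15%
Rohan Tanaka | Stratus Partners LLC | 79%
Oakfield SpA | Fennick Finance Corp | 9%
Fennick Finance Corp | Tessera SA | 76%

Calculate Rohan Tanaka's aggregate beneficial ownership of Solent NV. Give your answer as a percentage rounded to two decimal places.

Rohan reaches Solent along 3 paths.
Via Fennick: 85% × 70% = 59.5%.
Via Oakfield → Fennick: 93% × 9% × 70% = 5.859%.
Via Oakfield: 93% × 24% = 22.32%.
Total: 59.5% + 5.859% + 22.32% = 87.679%.
Rounded: 87.68%.

87.68%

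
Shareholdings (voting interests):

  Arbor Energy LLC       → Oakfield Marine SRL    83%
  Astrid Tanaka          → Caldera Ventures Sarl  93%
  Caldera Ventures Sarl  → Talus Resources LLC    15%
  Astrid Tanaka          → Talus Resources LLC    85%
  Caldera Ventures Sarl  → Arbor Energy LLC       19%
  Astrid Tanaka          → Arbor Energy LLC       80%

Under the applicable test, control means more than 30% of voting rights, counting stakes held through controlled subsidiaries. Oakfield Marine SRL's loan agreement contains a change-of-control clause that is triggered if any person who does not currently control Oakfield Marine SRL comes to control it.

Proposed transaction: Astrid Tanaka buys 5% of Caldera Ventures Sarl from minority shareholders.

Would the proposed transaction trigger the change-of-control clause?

No

The purchase changes only Astrid's holdings, so Astrid is the only person who could newly come to control Oakfield.
Astrid holds 93% of Caldera, so Astrid controls Caldera.
Astrid and Caldera together hold 80% + 19% = 99% of Arbor, so Astrid controls Arbor.
Arbor holds 83% of Oakfield, so Astrid controls Oakfield.
So Astrid already controls Oakfield before the transaction.
After the purchase, Astrid's direct stake in Caldera rises to 93% + 5% = 98%.
Astrid controlled Oakfield already, so this is not a new person acquiring control; every other person's position is unchanged or reduced.
No new person acquires control, so the clause is not triggered.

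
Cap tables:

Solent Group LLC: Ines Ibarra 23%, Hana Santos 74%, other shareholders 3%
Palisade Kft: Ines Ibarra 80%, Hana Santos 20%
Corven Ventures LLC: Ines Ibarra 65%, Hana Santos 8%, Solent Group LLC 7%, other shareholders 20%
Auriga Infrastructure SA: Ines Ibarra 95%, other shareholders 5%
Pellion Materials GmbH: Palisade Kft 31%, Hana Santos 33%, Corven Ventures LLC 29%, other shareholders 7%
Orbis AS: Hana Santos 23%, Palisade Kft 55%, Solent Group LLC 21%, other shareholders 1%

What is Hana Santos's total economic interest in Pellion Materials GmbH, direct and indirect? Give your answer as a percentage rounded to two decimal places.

43.02%

Hana reaches Pellion along 4 paths.
Via Palisade: 20% × 31% = 6.2%.
Direct stake: 33% = 33%.
Via Corven: 8% × 29% = 2.32%.
Via Solent → Corven: 74% × 7% × 29% = 1.5022%.
Total: 6.2% + 33% + 2.32% + 1.5022% = 43.0222%.
Rounded: 43.02%.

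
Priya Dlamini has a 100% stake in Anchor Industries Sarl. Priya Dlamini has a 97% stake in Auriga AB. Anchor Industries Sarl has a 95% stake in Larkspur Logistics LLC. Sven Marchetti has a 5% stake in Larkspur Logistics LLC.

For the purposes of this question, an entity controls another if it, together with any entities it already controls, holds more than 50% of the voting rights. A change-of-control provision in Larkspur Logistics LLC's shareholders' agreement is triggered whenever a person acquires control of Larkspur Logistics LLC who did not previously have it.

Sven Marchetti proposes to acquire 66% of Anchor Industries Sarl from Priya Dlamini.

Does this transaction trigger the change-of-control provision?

Yes

The purchase adds only to Sven's holdings (Priya's stake shrinks), so Sven is the only person who could newly come to control Larkspur.
Sven's largest direct stake is 5% in Larkspur, which does not meet the threshold, so Sven controls no company.
In Larkspur, Sven's side holds only 5%, not > 50%.
So before the transaction, Sven does not control Larkspur.
After the purchase, Sven holds 66% of Anchor directly, and Priya's stake falls to 34%.
Sven holds 66% of Anchor, so Sven controls Anchor.
Sven and Anchor together hold 5% + 95% = 100% of Larkspur, so Sven controls Larkspur.
Sven did not control Larkspur before and does after, so the clause is triggered.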